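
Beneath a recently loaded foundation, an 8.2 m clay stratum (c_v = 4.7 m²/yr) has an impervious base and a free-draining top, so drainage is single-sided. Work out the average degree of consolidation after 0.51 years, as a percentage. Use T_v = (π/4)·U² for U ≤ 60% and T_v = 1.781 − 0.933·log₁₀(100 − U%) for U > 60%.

U ≈ 21.3 %

Drainage path length: H_d = H = 8.2 m (single drainage).
T_v = c_v·t/H_d² = 4.7×0.51/8.2² = 0.035648.
T_v = 0.035648 corresponds to the U ≤ 60% branch:
U = √(4T_v/π) = 0.213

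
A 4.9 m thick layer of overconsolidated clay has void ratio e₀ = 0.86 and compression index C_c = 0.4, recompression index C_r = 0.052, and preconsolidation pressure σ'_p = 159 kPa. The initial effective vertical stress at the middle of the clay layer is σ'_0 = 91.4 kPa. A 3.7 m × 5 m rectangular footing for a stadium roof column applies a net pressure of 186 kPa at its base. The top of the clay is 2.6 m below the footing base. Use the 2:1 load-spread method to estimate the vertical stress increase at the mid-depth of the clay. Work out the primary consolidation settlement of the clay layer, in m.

S_c ≈ 0.0212 m

Mid-depth of clay below the footing base: z = 2.6 + 4.9/2 = 5.05 m.
Stress increase at mid-clay by the 2:1 spreading method:
Δσ = qBL/((B+z)(L+z)) = 186×3.7×5/((3.7+5.05)(5+5.05)) = 39.13 kPa
Final effective stress: σ'_f = 91.4 + 39.13 = 130.53 kPa.
σ'_f = 130.53 ≤ σ'_p = 159 kPa, so the clay remains overconsolidated and only the recompression index applies:
S_c = C_r·H/(1+e₀)·log₁₀(σ'_f/σ'_0) = 0.052×4.9/1.86×log₁₀(130.53/91.4)
    = 0.13699 × 0.15476 = 0.0212 m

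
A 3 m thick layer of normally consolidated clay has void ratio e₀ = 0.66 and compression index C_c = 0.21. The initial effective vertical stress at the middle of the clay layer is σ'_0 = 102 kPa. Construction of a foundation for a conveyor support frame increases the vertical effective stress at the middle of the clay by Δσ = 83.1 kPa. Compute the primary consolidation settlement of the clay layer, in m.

S_c ≈ 0.0982 m

Final effective stress: σ'_f = σ'_0 + Δσ = 102 + 83.1 = 185.1 kPa.
Normally consolidated clay, so the full stress increment lies on the virgin compression line:
S_c = C_c·H/(1+e₀)·log₁₀(σ'_f/σ'_0) = 0.21×3/(1+0.66)×log₁₀(185.1/102)
    = 0.37952 × 0.25881 = 0.09822 m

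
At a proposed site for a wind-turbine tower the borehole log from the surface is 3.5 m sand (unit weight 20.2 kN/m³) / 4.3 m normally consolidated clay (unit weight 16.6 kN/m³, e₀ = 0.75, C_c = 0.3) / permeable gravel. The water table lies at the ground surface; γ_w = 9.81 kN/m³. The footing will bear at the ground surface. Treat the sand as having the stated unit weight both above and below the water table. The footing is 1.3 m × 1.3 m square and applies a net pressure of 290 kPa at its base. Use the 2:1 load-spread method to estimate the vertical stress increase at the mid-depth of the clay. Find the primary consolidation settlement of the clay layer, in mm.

Mid-depth of clay below the ground surface: z = 3.5 + 4.3/2 = 5.65 m.
Total vertical stress at mid-clay: σ_v = 20.2×3.5 + 16.6×2.15 = 106.39 kPa.
Pore pressure: u = 9.81×(5.65 − 0) = 55.427 kPa.
Initial effective stress: σ'_0 = σ_v − u = 106.39 − 55.427 = 50.963 kPa.
Stress increase at mid-clay by the 2:1 spreading method:
Δσ = qBL/((B+z)(L+z)) = 290×1.3×1.3/((1.3+5.65)(1.3+5.65)) = 10.146 kPa
Final effective stress: σ'_f = σ'_0 + Δσ = 50.963 + 10.146 = 61.109 kPa.
Normally consolidated clay, so the full stress increment lies on the virgin compression line:
S_c = C_c·H/(1+e₀)·log₁₀(σ'_f/σ'_0) = 0.3×4.3/(1+0.75)×log₁₀(61.109/50.963)
    = 0.73714 × 0.07885 = 0.05812 m

S_c ≈ 58.1 mm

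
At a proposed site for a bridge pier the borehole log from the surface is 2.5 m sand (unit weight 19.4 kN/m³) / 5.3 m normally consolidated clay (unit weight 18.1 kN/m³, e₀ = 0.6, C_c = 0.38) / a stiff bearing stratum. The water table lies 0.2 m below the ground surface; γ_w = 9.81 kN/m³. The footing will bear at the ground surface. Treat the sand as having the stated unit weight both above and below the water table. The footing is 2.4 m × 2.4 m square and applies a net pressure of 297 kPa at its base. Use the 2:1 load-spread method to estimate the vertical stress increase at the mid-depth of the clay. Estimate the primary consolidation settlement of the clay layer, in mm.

S_c ≈ 266 mm

Mid-depth of clay below the ground surface: z = 2.5 + 5.3/2 = 5.15 m.
Total vertical stress at mid-clay: σ_v = 19.4×2.5 + 18.1×2.65 = 96.465 kPa.
Pore pressure: u = 9.81×(5.15 − 0.2) = 48.56 kPa.
Initial effective stress: σ'_0 = σ_v − u = 96.465 − 48.56 = 47.905 kPa.
Stress increase at mid-clay by the 2:1 spreading method:
Δσ = qBL/((B+z)(L+z)) = 297×2.4×2.4/((2.4+5.15)(2.4+5.15)) = 30.011 kPa
Final effective stress: σ'_f = σ'_0 + Δσ = 47.905 + 30.011 = 77.916 kPa.
Normally consolidated clay, so the full stress increment lies on the virgin compression line:
S_c = C_c·H/(1+e₀)·log₁₀(σ'_f/σ'_0) = 0.38×5.3/(1+0.6)×log₁₀(77.916/47.905)
    = 1.2587 × 0.21125 = 0.2659 m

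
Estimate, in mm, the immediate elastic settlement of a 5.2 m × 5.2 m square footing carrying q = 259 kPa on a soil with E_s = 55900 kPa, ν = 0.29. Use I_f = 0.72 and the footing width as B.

S_e ≈ 15.9 mm

Immediate (elastic) settlement: S_e = q·B·(1−ν²)/E_s · I_f.
S_e = 259 × 5.2 × (1 − 0.29²) / 55900 × 0.72
    = 259 × 5.2 × 0.9159 / 55900 × 0.72
    = 0.01589 m = 15.89 mm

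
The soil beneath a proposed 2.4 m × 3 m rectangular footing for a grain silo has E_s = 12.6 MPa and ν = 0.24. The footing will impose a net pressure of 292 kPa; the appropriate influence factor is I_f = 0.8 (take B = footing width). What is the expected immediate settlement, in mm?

Immediate (elastic) settlement: S_e = q·B·(1−ν²)/E_s · I_f.
E_s = 12.6 MPa = 12600 kPa.
S_e = 292 × 2.4 × (1 − 0.24²) / 12600 × 0.8
    = 292 × 2.4 × 0.9424 / 12600 × 0.8
    = 0.04193 m = 41.93 mm

S_e ≈ 41.9 mm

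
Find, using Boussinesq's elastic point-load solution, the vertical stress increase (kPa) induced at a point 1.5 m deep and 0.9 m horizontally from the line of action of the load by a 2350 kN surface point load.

Δσ_z ≈ 231 kPa

Boussinesq vertical stress below a point load on an elastic half-space:
Δσ_z = 3P/(2πz²) · [1 + (r/z)²]^(−5/2)
r/z = 0.9/1.5 = 0.6; [1+(r/z)²]^(−5/2) = 0.46361.
Δσ_z = 3×2350/(2π×1.5²) × 0.46361 = 498.69 × 0.46361 = 231.2 kPa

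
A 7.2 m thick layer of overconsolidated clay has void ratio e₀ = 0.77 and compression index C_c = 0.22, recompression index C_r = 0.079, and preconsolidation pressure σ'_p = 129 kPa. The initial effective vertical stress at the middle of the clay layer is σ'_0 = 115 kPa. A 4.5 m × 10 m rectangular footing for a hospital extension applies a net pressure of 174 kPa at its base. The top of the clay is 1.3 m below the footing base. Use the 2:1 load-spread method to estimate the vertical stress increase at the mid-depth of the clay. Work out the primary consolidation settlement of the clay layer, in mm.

Mid-depth of clay below the footing base: z = 1.3 + 7.2/2 = 4.9 m.
Stress increase at mid-clay by the 2:1 spreading method:
Δσ = qBL/((B+z)(L+z)) = 174×4.5×10/((4.5+4.9)(10+4.9)) = 55.905 kPa
Final effective stress: σ'_f = 115 + 55.905 = 170.91 kPa.
σ'_f = 170.91 > σ'_p = 129 kPa, so the stress path crosses the preconsolidation pressure — recompression up to σ'_p, then virgin compression beyond:
S_c = H/(1+e₀)·[C_r·log₁₀(σ'_p/σ'_0) + C_c·log₁₀(σ'_f/σ'_p)]
    = 7.2/1.77 × [0.079×log₁₀(129/115) + 0.22×log₁₀(170.91/129)]
    = 4.0678 × [0.0039415 + 0.026879] = 0.1254 m

S_c ≈ 125 mm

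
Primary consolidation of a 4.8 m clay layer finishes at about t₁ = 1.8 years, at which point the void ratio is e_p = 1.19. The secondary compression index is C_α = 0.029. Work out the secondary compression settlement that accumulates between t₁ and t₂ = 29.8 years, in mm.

Secondary compression: S_s = C_α·H/(1+e_p)·log₁₀(t₂/t₁)
S_s = 0.029×4.8/(1+1.19)×log₁₀(29.8/1.8)
    = 0.06356 × 1.219 = 0.07748 m

S_s ≈ 77.5 mm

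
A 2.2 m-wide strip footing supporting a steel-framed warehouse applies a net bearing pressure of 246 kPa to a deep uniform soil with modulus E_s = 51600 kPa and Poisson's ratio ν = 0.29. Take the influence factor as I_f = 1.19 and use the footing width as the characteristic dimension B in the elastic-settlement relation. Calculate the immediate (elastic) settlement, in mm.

Immediate (elastic) settlement: S_e = q·B·(1−ν²)/E_s · I_f.
S_e = 246 × 2.2 × (1 − 0.29²) / 51600 × 1.19
    = 246 × 2.2 × 0.9159 / 51600 × 1.19
    = 0.01143 m = 11.43 mm

S_e ≈ 11.4 mm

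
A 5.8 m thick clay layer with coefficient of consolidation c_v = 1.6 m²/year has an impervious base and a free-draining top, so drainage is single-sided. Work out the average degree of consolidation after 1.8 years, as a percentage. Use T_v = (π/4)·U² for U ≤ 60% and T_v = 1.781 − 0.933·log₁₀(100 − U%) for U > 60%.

U ≈ 33 %

Drainage path length: H_d = H = 5.8 m (single drainage).
T_v = c_v·t/H_d² = 1.6×1.8/5.8² = 0.085612.
T_v = 0.085612 corresponds to the U ≤ 60% branch:
U = √(4T_v/π) = 0.3302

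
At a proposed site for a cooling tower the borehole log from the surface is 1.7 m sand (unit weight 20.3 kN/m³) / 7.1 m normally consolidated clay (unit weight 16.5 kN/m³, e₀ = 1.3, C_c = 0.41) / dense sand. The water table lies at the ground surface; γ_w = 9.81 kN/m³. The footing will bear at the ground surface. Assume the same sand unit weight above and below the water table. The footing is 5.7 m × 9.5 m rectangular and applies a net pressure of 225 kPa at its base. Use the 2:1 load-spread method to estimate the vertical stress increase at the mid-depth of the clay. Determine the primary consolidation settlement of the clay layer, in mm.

Mid-depth of clay below the ground surface: z = 1.7 + 7.1/2 = 5.25 m.
Total vertical stress at mid-clay: σ_v = 20.3×1.7 + 16.5×3.55 = 93.085 kPa.
Pore pressure: u = 9.81×(5.25 − 0) = 51.503 kPa.
Initial effective stress: σ'_0 = σ_v − u = 93.085 − 51.503 = 41.582 kPa.
Stress increase at mid-clay by the 2:1 spreading method:
Δσ = qBL/((B+z)(L+z)) = 225×5.7×9.5/((5.7+5.25)(9.5+5.25)) = 75.435 kPa
Final effective stress: σ'_f = σ'_0 + Δσ = 41.582 + 75.435 = 117.02 kPa.
Normally consolidated clay, so the full stress increment lies on the virgin compression line:
S_c = C_c·H/(1+e₀)·log₁₀(σ'_f/σ'_0) = 0.41×7.1/(1+1.3)×log₁₀(117.02/41.582)
    = 1.2657 × 0.44935 = 0.5687 m

S_c ≈ 569 mm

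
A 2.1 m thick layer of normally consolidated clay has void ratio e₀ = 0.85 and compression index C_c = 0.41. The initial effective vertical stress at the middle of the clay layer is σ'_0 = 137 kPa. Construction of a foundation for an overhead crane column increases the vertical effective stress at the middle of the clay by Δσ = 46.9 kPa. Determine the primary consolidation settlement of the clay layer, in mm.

Final effective stress: σ'_f = σ'_0 + Δσ = 137 + 46.9 = 183.9 kPa.
Normally consolidated clay, so the full stress increment lies on the virgin compression line:
S_c = C_c·H/(1+e₀)·log₁₀(σ'_f/σ'_0) = 0.41×2.1/(1+0.85)×log₁₀(183.9/137)
    = 0.46541 × 0.12786 = 0.05951 m

S_c ≈ 59.5 mm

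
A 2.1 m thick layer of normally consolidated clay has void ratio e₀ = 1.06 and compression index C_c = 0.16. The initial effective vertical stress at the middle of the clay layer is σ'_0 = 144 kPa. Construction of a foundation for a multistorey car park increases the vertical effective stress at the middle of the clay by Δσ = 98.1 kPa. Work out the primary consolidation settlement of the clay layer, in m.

Final effective stress: σ'_f = σ'_0 + Δσ = 144 + 98.1 = 242.1 kPa.
Normally consolidated clay, so the full stress increment lies on the virgin compression line:
S_c = C_c·H/(1+e₀)·log₁₀(σ'_f/σ'_0) = 0.16×2.1/(1+1.06)×log₁₀(242.1/144)
    = 0.16311 × 0.22563 = 0.0368 m

S_c ≈ 0.0368 m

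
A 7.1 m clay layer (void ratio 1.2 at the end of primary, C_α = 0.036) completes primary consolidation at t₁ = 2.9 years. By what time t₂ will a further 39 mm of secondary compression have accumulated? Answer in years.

S_s = C_α·H/(1+e_p)·log₁₀(t₂/t₁) ⇒ log₁₀(t₂/t₁) = S_s·(1+e_p)/(C_α·H).
log₁₀(t₂/t₁) = 0.039 × (1+1.2) / (0.036×7.1) = 0.3357
t₂ = t₁ × 10^0.3357 = 2.9 × 2.166 = 6.282 years

t₂ ≈ 6.28 years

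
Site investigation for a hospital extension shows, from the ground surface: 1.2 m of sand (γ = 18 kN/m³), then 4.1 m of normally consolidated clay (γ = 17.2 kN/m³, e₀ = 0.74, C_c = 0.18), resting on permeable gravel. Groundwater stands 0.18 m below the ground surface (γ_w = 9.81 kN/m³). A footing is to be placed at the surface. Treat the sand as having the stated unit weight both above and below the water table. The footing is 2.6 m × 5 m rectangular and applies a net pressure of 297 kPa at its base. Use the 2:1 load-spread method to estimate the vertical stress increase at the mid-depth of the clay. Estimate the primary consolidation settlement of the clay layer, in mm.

Mid-depth of clay below the ground surface: z = 1.2 + 4.1/2 = 3.25 m.
Total vertical stress at mid-clay: σ_v = 18×1.2 + 17.2×2.05 = 56.86 kPa.
Pore pressure: u = 9.81×(3.25 − 0.18) = 30.117 kPa.
Initial effective stress: σ'_0 = σ_v − u = 56.86 − 30.117 = 26.743 kPa.
Stress increase at mid-clay by the 2:1 spreading method:
Δσ = qBL/((B+z)(L+z)) = 297×2.6×5/((2.6+3.25)(5+3.25)) = 80 kPa
Final effective stress: σ'_f = σ'_0 + Δσ = 26.743 + 80 = 106.74 kPa.
Normally consolidated clay, so the full stress increment lies on the virgin compression line:
S_c = C_c·H/(1+e₀)·log₁₀(σ'_f/σ'_0) = 0.18×4.1/(1+0.74)×log₁₀(106.74/26.743)
    = 0.42414 × 0.60112 = 0.255 m

S_c ≈ 255 mm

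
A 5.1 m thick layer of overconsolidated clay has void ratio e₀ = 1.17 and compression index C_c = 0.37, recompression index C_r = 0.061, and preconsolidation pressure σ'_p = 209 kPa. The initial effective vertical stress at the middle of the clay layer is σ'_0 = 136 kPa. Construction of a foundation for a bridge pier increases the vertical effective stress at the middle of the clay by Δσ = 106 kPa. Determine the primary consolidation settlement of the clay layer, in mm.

Final effective stress: σ'_f = 136 + 106 = 242 kPa.
σ'_f = 242 > σ'_p = 209 kPa, so the stress path crosses the preconsolidation pressure — recompression up to σ'_p, then virgin compression beyond:
S_c = H/(1+e₀)·[C_r·log₁₀(σ'_p/σ'_0) + C_c·log₁₀(σ'_f/σ'_p)]
    = 5.1/2.17 × [0.061×log₁₀(209/136) + 0.37×log₁₀(242/209)]
    = 2.3502 × [0.011383 + 0.023558] = 0.08212 m

S_c ≈ 82.1 mm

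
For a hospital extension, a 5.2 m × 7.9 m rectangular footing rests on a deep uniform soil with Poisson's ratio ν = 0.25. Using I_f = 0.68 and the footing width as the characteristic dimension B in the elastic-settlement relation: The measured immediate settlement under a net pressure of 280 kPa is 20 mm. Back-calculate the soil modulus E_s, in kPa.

S_e = q·B·(1−ν²)/E_s · I_f  ⇒  E_s = q·B·(1−ν²)·I_f / S_e.
E_s = 280 × 5.2 × 0.9375 × 0.68 / 0.02 = 46410 kPa

E_s ≈ 46400 kPa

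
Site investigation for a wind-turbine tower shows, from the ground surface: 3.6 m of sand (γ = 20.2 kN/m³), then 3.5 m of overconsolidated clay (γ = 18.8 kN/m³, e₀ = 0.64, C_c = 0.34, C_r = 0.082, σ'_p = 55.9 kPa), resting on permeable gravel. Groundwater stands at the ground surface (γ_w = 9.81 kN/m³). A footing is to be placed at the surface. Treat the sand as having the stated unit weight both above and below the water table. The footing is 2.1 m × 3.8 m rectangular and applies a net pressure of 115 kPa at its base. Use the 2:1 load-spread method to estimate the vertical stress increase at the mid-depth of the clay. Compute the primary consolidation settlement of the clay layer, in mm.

Mid-depth of clay below the ground surface: z = 3.6 + 3.5/2 = 5.35 m.
Total vertical stress at mid-clay: σ_v = 20.2×3.6 + 18.8×1.75 = 105.62 kPa.
Pore pressure: u = 9.81×(5.35 − 0) = 52.483 kPa.
Initial effective stress: σ'_0 = σ_v − u = 105.62 − 52.483 = 53.137 kPa.
Stress increase at mid-clay by the 2:1 spreading method:
Δσ = qBL/((B+z)(L+z)) = 115×2.1×3.8/((2.1+5.35)(3.8+5.35)) = 13.462 kPa
Final effective stress: σ'_f = 53.137 + 13.462 = 66.599 kPa.
σ'_f = 66.599 > σ'_p = 55.9 kPa, so the stress path crosses the preconsolidation pressure — recompression up to σ'_p, then virgin compression beyond:
S_c = H/(1+e₀)·[C_r·log₁₀(σ'_p/σ'_0) + C_c·log₁₀(σ'_f/σ'_p)]
    = 3.5/1.64 × [0.082×log₁₀(55.9/53.137) + 0.34×log₁₀(66.599/55.9)]
    = 2.1341 × [0.0018052 + 0.025859] = 0.05904 m

S_c ≈ 59 mm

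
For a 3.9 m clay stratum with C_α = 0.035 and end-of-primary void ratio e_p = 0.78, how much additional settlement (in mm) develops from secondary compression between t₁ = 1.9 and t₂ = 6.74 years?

Secondary compression: S_s = C_α·H/(1+e_p)·log₁₀(t₂/t₁)
S_s = 0.035×3.9/(1+0.78)×log₁₀(6.74/1.9)
    = 0.07669 × 0.5499 = 0.04217 m

S_s ≈ 42.2 mm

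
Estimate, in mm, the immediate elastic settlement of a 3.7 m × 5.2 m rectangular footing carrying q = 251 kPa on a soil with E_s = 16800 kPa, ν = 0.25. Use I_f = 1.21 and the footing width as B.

Immediate (elastic) settlement: S_e = q·B·(1−ν²)/E_s · I_f.
S_e = 251 × 3.7 × (1 − 0.25²) / 16800 × 1.21
    = 251 × 3.7 × 0.9375 / 16800 × 1.21
    = 0.06271 m = 62.71 mm

S_e ≈ 62.7 mm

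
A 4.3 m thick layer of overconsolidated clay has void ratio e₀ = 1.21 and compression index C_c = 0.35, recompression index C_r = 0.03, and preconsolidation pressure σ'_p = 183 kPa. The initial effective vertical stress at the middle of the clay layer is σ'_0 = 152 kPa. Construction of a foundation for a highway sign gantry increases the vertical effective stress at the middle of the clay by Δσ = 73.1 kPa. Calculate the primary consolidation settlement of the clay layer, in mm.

Final effective stress: σ'_f = 152 + 73.1 = 225.1 kPa.
σ'_f = 225.1 > σ'_p = 183 kPa, so the stress path crosses the preconsolidation pressure — recompression up to σ'_p, then virgin compression beyond:
S_c = H/(1+e₀)·[C_r·log₁₀(σ'_p/σ'_0) + C_c·log₁₀(σ'_f/σ'_p)]
    = 4.3/2.21 × [0.03×log₁₀(183/152) + 0.35×log₁₀(225.1/183)]
    = 1.9457 × [0.0024182 + 0.031474] = 0.06594 m

S_c ≈ 65.9 mm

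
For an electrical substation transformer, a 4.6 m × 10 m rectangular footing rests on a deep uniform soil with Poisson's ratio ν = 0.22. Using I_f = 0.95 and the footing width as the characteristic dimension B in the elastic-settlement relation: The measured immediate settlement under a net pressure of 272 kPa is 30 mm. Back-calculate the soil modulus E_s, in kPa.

S_e = q·B·(1−ν²)/E_s · I_f  ⇒  E_s = q·B·(1−ν²)·I_f / S_e.
E_s = 272 × 4.6 × 0.9516 × 0.95 / 0.03 = 37700 kPa

E_s ≈ 37700 kPa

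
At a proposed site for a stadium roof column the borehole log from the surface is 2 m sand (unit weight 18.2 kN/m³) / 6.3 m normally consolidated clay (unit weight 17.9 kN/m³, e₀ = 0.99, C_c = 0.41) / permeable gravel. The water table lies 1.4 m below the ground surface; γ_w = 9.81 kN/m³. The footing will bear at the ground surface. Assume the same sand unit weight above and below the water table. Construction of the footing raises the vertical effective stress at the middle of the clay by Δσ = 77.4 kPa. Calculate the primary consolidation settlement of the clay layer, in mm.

S_c ≈ 489 mm

Mid-depth of clay below the ground surface: z = 2 + 6.3/2 = 5.15 m.
Total vertical stress at mid-clay: σ_v = 18.2×2 + 17.9×3.15 = 92.785 kPa.
Pore pressure: u = 9.81×(5.15 − 1.4) = 36.788 kPa.
Initial effective stress: σ'_0 = σ_v − u = 92.785 − 36.788 = 55.997 kPa.
Final effective stress: σ'_f = σ'_0 + Δσ = 55.997 + 77.4 = 133.4 kPa.
Normally consolidated clay, so the full stress increment lies on the virgin compression line:
S_c = C_c·H/(1+e₀)·log₁₀(σ'_f/σ'_0) = 0.41×6.3/(1+0.99)×log₁₀(133.4/55.997)
    = 1.298 × 0.37699 = 0.4893 m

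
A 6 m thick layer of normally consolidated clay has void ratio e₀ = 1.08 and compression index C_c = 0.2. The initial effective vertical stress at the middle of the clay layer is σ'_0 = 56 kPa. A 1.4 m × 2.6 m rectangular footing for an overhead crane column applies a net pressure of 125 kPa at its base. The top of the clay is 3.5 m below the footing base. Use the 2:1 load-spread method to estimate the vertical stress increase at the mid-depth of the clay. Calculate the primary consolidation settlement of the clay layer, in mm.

Mid-depth of clay below the footing base: z = 3.5 + 6/2 = 6.5 m.
Stress increase at mid-clay by the 2:1 spreading method:
Δσ = qBL/((B+z)(L+z)) = 125×1.4×2.6/((1.4+6.5)(2.6+6.5)) = 6.3291 kPa
Final effective stress: σ'_f = σ'_0 + Δσ = 56 + 6.3291 = 62.329 kPa.
Normally consolidated clay, so the full stress increment lies on the virgin compression line:
S_c = C_c·H/(1+e₀)·log₁₀(σ'_f/σ'_0) = 0.2×6/(1+1.08)×log₁₀(62.329/56)
    = 0.57692 × 0.046502 = 0.02683 m

S_c ≈ 26.8 mm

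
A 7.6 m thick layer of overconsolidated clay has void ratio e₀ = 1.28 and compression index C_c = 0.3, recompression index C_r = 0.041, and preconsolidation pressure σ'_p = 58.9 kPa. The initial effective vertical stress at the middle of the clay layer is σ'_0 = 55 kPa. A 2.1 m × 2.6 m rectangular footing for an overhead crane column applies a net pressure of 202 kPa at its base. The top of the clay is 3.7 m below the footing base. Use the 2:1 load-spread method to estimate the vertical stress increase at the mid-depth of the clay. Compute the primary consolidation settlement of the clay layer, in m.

Mid-depth of clay below the footing base: z = 3.7 + 7.6/2 = 7.5 m.
Stress increase at mid-clay by the 2:1 spreading method:
Δσ = qBL/((B+z)(L+z)) = 202×2.1×2.6/((2.1+7.5)(2.6+7.5)) = 11.375 kPa
Final effective stress: σ'_f = 55 + 11.375 = 66.375 kPa.
σ'_f = 66.375 > σ'_p = 58.9 kPa, so the stress path crosses the preconsolidation pressure — recompression up to σ'_p, then virgin compression beyond:
S_c = H/(1+e₀)·[C_r·log₁₀(σ'_p/σ'_0) + C_c·log₁₀(σ'_f/σ'_p)]
    = 7.6/2.28 × [0.041×log₁₀(58.9/55) + 0.3×log₁₀(66.375/58.9)]
    = 3.3333 × [0.0012199 + 0.015567] = 0.05596 m

S_c ≈ 0.056 m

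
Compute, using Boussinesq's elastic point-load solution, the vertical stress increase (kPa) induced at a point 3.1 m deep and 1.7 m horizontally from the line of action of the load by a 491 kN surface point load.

Boussinesq vertical stress below a point load on an elastic half-space:
Δσ_z = 3P/(2πz²) · [1 + (r/z)²]^(−5/2)
r/z = 1.7/3.1 = 0.54839; [1+(r/z)²]^(−5/2) = 0.51824.
Δσ_z = 3×491/(2π×3.1²) × 0.51824 = 24.395 × 0.51824 = 12.64 kPa

Δσ_z ≈ 12.6 kPa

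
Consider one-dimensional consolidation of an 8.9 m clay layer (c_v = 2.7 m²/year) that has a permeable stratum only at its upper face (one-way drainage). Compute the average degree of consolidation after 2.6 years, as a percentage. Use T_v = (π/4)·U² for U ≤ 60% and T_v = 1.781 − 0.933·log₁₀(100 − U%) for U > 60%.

U ≈ 33.6 %

Drainage path length: H_d = H = 8.9 m (single drainage).
T_v = c_v·t/H_d² = 2.7×2.6/8.9² = 0.088625.
T_v = 0.088625 corresponds to the U ≤ 60% branch:
U = √(4T_v/π) = 0.3359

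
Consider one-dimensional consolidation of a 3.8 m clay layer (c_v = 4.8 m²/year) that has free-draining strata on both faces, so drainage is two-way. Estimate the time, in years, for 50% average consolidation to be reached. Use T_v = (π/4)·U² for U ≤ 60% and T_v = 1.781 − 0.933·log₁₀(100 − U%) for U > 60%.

Drainage path length: H_d = H/2 = 1.9 m (double drainage).
U ≤ 60%: T_v = (π/4)·U² = (π/4)×0.5² = 0.19635.
t = T_v·H_d²/c_v = 0.19635×1.9²/4.8 = 0.1477 years.

t ≈ 0.148 years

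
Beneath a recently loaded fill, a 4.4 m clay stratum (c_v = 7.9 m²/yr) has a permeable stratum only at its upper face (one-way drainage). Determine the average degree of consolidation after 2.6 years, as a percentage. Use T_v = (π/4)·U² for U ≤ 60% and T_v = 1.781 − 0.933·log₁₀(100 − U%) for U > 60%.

Drainage path length: H_d = H = 4.4 m (single drainage).
T_v = c_v·t/H_d² = 7.9×2.6/4.4² = 1.061.
T_v = 1.061 corresponds to the U > 60% branch:
U = 1 − 10^((1.781 − T_v)/0.933)/100 = 0.9409

U ≈ 94.1 %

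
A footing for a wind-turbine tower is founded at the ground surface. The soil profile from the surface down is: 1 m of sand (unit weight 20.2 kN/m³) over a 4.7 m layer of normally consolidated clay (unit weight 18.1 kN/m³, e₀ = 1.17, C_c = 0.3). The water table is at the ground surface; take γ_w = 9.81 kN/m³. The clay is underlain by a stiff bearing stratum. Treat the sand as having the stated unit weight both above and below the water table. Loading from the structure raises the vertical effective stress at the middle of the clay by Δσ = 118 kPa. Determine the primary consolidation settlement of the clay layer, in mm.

S_c ≈ 451 mm

Mid-depth of clay below the ground surface: z = 1 + 4.7/2 = 3.35 m.
Total vertical stress at mid-clay: σ_v = 20.2×1 + 18.1×2.35 = 62.735 kPa.
Pore pressure: u = 9.81×(3.35 − 0) = 32.864 kPa.
Initial effective stress: σ'_0 = σ_v − u = 62.735 − 32.864 = 29.871 kPa.
Final effective stress: σ'_f = σ'_0 + Δσ = 29.871 + 118 = 147.87 kPa.
Normally consolidated clay, so the full stress increment lies on the virgin compression line:
S_c = C_c·H/(1+e₀)·log₁₀(σ'_f/σ'_0) = 0.3×4.7/(1+1.17)×log₁₀(147.87/29.871)
    = 0.64977 × 0.69463 = 0.4513 m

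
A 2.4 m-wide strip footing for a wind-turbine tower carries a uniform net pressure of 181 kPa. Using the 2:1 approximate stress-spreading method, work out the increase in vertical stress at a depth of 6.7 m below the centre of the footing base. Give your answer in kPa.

By the 2:1 method the load spreads at 1 horizontal : 2 vertical, so at depth z the loaded area has grown by z in each plan dimension:
Δσ = qB/(B+z) = 181×2.4/(2.4+6.7) = 47.736 kPa

Δσ_z ≈ 47.7 kPa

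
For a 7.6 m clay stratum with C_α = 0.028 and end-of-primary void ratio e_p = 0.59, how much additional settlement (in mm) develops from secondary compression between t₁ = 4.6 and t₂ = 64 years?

Secondary compression: S_s = C_α·H/(1+e_p)·log₁₀(t₂/t₁)
S_s = 0.028×7.6/(1+0.59)×log₁₀(64/4.6)
    = 0.1338 × 1.143 = 0.153 m

S_s ≈ 153 mm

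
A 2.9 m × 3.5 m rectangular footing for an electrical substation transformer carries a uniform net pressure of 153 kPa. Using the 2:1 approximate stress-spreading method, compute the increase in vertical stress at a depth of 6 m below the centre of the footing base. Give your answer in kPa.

Δσ_z ≈ 18.4 kPa

By the 2:1 method the load spreads at 1 horizontal : 2 vertical, so at depth z the loaded area has grown by z in each plan dimension:
Δσ = qBL/((B+z)(L+z)) = 153×2.9×3.5/((2.9+6)(3.5+6)) = 18.367 kPa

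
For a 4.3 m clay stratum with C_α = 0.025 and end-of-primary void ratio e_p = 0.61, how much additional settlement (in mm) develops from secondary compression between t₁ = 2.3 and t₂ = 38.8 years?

S_s ≈ 81.9 mm

Secondary compression: S_s = C_α·H/(1+e_p)·log₁₀(t₂/t₁)
S_s = 0.025×4.3/(1+0.61)×log₁₀(38.8/2.3)
    = 0.06677 × 1.227 = 0.08193 m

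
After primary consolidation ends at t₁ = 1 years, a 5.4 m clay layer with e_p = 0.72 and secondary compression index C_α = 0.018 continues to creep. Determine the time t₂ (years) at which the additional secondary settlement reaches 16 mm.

t₂ ≈ 1.92 years

S_s = C_α·H/(1+e_p)·log₁₀(t₂/t₁) ⇒ log₁₀(t₂/t₁) = S_s·(1+e_p)/(C_α·H).
log₁₀(t₂/t₁) = 0.016 × (1+0.72) / (0.018×5.4) = 0.2831
t₂ = t₁ × 10^0.2831 = 1 × 1.919 = 1.919 years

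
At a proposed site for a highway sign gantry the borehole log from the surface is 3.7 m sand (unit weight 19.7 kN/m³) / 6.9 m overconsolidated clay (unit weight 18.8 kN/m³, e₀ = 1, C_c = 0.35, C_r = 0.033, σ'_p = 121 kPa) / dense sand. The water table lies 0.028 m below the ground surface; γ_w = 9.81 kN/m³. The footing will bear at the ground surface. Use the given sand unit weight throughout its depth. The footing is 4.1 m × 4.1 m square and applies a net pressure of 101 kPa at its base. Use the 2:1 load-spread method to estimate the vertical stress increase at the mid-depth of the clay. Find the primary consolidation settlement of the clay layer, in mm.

Mid-depth of clay below the ground surface: z = 3.7 + 6.9/2 = 7.15 m.
Total vertical stress at mid-clay: σ_v = 19.7×3.7 + 18.8×3.45 = 137.75 kPa.
Pore pressure: u = 9.81×(7.15 − 0.028) = 69.867 kPa.
Initial effective stress: σ'_0 = σ_v − u = 137.75 − 69.867 = 67.883 kPa.
Stress increase at mid-clay by the 2:1 spreading method:
Δσ = qBL/((B+z)(L+z)) = 101×4.1×4.1/((4.1+7.15)(4.1+7.15)) = 13.415 kPa
Final effective stress: σ'_f = 67.883 + 13.415 = 81.298 kPa.
σ'_f = 81.298 ≤ σ'_p = 121 kPa, so the clay remains overconsolidated and only the recompression index applies:
S_c = C_r·H/(1+e₀)·log₁₀(σ'_f/σ'_0) = 0.033×6.9/2×log₁₀(81.298/67.883)
    = 0.11385 × 0.078319 = 0.008917 m

S_c ≈ 8.92 mm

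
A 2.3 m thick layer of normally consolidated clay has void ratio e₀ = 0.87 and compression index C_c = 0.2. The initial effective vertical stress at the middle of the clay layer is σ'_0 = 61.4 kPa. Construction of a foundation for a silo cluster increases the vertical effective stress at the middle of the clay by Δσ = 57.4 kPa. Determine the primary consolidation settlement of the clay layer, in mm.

Final effective stress: σ'_f = σ'_0 + Δσ = 61.4 + 57.4 = 118.8 kPa.
Normally consolidated clay, so the full stress increment lies on the virgin compression line:
S_c = C_c·H/(1+e₀)·log₁₀(σ'_f/σ'_0) = 0.2×2.3/(1+0.87)×log₁₀(118.8/61.4)
    = 0.24599 × 0.28665 = 0.07051 m

S_c ≈ 70.5 mm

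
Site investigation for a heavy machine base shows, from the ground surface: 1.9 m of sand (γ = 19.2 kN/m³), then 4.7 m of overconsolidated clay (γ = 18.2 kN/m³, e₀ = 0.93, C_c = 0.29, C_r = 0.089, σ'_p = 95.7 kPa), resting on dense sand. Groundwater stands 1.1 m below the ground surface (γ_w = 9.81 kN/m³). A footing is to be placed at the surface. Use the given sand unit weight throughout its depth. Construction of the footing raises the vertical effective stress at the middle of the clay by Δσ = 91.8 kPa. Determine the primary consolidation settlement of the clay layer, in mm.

Mid-depth of clay below the ground surface: z = 1.9 + 4.7/2 = 4.25 m.
Total vertical stress at mid-clay: σ_v = 19.2×1.9 + 18.2×2.35 = 79.25 kPa.
Pore pressure: u = 9.81×(4.25 − 1.1) = 30.902 kPa.
Initial effective stress: σ'_0 = σ_v − u = 79.25 − 30.902 = 48.348 kPa.
Final effective stress: σ'_f = 48.348 + 91.8 = 140.15 kPa.
σ'_f = 140.15 > σ'_p = 95.7 kPa, so the stress path crosses the preconsolidation pressure — recompression up to σ'_p, then virgin compression beyond:
S_c = H/(1+e₀)·[C_r·log₁₀(σ'_p/σ'_0) + C_c·log₁₀(σ'_f/σ'_p)]
    = 4.7/1.93 × [0.089×log₁₀(95.7/48.348) + 0.29×log₁₀(140.15/95.7)]
    = 2.4352 × [0.026391 + 0.048048] = 0.1813 m

S_c ≈ 181 mm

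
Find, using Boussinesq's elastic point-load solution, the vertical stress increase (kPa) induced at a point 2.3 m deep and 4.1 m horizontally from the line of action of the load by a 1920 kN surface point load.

Δσ_z ≈ 4.86 kPa

Boussinesq vertical stress below a point load on an elastic half-space:
Δσ_z = 3P/(2πz²) · [1 + (r/z)²]^(−5/2)
r/z = 4.1/2.3 = 1.7826; [1+(r/z)²]^(−5/2) = 0.028032.
Δσ_z = 3×1920/(2π×2.3²) × 0.028032 = 173.3 × 0.028032 = 4.858 kPa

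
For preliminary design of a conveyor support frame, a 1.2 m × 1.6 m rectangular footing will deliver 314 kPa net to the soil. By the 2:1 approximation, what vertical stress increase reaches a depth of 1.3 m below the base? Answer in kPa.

Δσ_z ≈ 83.2 kPa

By the 2:1 method the load spreads at 1 horizontal : 2 vertical, so at depth z the loaded area has grown by z in each plan dimension:
Δσ = qBL/((B+z)(L+z)) = 314×1.2×1.6/((1.2+1.3)(1.6+1.3)) = 83.156 kPa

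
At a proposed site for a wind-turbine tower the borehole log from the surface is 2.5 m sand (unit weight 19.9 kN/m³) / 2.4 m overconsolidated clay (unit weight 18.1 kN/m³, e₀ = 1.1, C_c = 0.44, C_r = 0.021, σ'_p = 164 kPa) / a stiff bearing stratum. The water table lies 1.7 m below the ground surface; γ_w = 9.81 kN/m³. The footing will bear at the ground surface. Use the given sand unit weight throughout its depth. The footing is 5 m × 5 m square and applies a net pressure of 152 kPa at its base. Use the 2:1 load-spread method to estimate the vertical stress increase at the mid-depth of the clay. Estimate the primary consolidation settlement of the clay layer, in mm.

S_c ≈ 7.06 mm

Mid-depth of clay below the ground surface: z = 2.5 + 2.4/2 = 3.7 m.
Total vertical stress at mid-clay: σ_v = 19.9×2.5 + 18.1×1.2 = 71.47 kPa.
Pore pressure: u = 9.81×(3.7 − 1.7) = 19.62 kPa.
Initial effective stress: σ'_0 = σ_v − u = 71.47 − 19.62 = 51.85 kPa.
Stress increase at mid-clay by the 2:1 spreading method:
Δσ = qBL/((B+z)(L+z)) = 152×5×5/((5+3.7)(5+3.7)) = 50.205 kPa
Final effective stress: σ'_f = 51.85 + 50.205 = 102.06 kPa.
σ'_f = 102.06 ≤ σ'_p = 164 kPa, so the clay remains overconsolidated and only the recompression index applies:
S_c = C_r·H/(1+e₀)·log₁₀(σ'_f/σ'_0) = 0.021×2.4/2.1×log₁₀(102.06/51.85)
    = 0.024001 × 0.29411 = 0.007059 m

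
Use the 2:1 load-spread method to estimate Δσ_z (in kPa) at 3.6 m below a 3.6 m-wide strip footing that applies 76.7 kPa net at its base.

By the 2:1 method the load spreads at 1 horizontal : 2 vertical, so at depth z the loaded area has grown by z in each plan dimension:
Δσ = qB/(B+z) = 76.7×3.6/(3.6+3.6) = 38.35 kPa

Δσ_z ≈ 38.4 kPa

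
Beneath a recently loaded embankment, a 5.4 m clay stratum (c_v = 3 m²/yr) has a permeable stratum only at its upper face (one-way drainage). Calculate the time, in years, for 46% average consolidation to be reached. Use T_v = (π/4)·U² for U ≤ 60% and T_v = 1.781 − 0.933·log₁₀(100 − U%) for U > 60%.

t ≈ 1.62 years

Drainage path length: H_d = H = 5.4 m (single drainage).
U ≤ 60%: T_v = (π/4)·U² = (π/4)×0.46² = 0.16619.
t = T_v·H_d²/c_v = 0.16619×5.4²/3 = 1.615 years.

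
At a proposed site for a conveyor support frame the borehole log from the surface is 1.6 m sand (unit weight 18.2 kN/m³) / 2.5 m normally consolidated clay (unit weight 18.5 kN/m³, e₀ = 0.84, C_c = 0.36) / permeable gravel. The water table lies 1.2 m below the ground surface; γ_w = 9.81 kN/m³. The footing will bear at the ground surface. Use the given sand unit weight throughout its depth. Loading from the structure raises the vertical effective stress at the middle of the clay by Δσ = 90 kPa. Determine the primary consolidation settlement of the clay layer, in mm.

S_c ≈ 266 mm

Mid-depth of clay below the ground surface: z = 1.6 + 2.5/2 = 2.85 m.
Total vertical stress at mid-clay: σ_v = 18.2×1.6 + 18.5×1.25 = 52.245 kPa.
Pore pressure: u = 9.81×(2.85 − 1.2) = 16.186 kPa.
Initial effective stress: σ'_0 = σ_v − u = 52.245 − 16.186 = 36.059 kPa.
Final effective stress: σ'_f = σ'_0 + Δσ = 36.059 + 90 = 126.06 kPa.
Normally consolidated clay, so the full stress increment lies on the virgin compression line:
S_c = C_c·H/(1+e₀)·log₁₀(σ'_f/σ'_0) = 0.36×2.5/(1+0.84)×log₁₀(126.06/36.059)
    = 0.48913 × 0.54356 = 0.2659 m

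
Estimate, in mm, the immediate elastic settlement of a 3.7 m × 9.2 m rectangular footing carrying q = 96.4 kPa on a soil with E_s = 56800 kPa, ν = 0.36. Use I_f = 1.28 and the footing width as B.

Immediate (elastic) settlement: S_e = q·B·(1−ν²)/E_s · I_f.
S_e = 96.4 × 3.7 × (1 − 0.36²) / 56800 × 1.28
    = 96.4 × 3.7 × 0.8704 / 56800 × 1.28
    = 0.006996 m = 6.996 mm

S_e ≈ 7 mm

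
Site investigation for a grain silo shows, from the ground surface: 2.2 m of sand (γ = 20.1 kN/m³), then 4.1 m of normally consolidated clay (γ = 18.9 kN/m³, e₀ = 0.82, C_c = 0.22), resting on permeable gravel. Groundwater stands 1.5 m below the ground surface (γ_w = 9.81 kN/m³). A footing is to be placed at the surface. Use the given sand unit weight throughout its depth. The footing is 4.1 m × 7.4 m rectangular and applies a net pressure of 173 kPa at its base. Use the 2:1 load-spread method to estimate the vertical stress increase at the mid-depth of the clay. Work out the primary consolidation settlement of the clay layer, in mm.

S_c ≈ 145 mm

Mid-depth of clay below the ground surface: z = 2.2 + 4.1/2 = 4.25 m.
Total vertical stress at mid-clay: σ_v = 20.1×2.2 + 18.9×2.05 = 82.965 kPa.
Pore pressure: u = 9.81×(4.25 − 1.5) = 26.978 kPa.
Initial effective stress: σ'_0 = σ_v − u = 82.965 − 26.978 = 55.987 kPa.
Stress increase at mid-clay by the 2:1 spreading method:
Δσ = qBL/((B+z)(L+z)) = 173×4.1×7.4/((4.1+4.25)(7.4+4.25)) = 53.957 kPa
Final effective stress: σ'_f = σ'_0 + Δσ = 55.987 + 53.957 = 109.94 kPa.
Normally consolidated clay, so the full stress increment lies on the virgin compression line:
S_c = C_c·H/(1+e₀)·log₁₀(σ'_f/σ'_0) = 0.22×4.1/(1+0.82)×log₁₀(109.94/55.987)
    = 0.4956 × 0.29307 = 0.1452 m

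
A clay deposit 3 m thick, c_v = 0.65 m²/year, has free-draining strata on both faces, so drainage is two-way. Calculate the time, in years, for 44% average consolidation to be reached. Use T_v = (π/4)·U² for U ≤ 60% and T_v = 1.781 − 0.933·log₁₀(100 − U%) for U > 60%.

Drainage path length: H_d = H/2 = 1.5 m (double drainage).
U ≤ 60%: T_v = (π/4)·U² = (π/4)×0.44² = 0.15205.
t = T_v·H_d²/c_v = 0.15205×1.5²/0.65 = 0.5263 years.

t ≈ 0.526 years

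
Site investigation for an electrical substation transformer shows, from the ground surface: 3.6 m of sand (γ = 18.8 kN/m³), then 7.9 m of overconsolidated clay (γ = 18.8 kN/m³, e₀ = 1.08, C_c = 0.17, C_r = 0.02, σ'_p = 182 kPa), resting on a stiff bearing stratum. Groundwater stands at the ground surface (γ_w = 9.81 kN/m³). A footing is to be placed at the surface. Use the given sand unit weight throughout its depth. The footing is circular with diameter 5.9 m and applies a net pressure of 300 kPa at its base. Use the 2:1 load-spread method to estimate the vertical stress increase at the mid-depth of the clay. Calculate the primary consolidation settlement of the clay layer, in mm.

Mid-depth of clay below the ground surface: z = 3.6 + 7.9/2 = 7.55 m.
Total vertical stress at mid-clay: σ_v = 18.8×3.6 + 18.8×3.95 = 141.94 kPa.
Pore pressure: u = 9.81×(7.55 − 0) = 74.066 kPa.
Initial effective stress: σ'_0 = σ_v − u = 141.94 − 74.066 = 67.874 kPa.
Stress increase at mid-clay by the 2:1 spreading method:
Δσ ≈ qD²/(D+z)² = 300×5.9²/(5.9+7.55)² = 57.727 kPa
Final effective stress: σ'_f = 67.874 + 57.727 = 125.6 kPa.
σ'_f = 125.6 ≤ σ'_p = 182 kPa, so the clay remains overconsolidated and only the recompression index applies:
S_c = C_r·H/(1+e₀)·log₁₀(σ'_f/σ'_0) = 0.02×7.9/2.08×log₁₀(125.6/67.874)
    = 0.075962 × 0.26729 = 0.0203 m

S_c ≈ 20.3 mm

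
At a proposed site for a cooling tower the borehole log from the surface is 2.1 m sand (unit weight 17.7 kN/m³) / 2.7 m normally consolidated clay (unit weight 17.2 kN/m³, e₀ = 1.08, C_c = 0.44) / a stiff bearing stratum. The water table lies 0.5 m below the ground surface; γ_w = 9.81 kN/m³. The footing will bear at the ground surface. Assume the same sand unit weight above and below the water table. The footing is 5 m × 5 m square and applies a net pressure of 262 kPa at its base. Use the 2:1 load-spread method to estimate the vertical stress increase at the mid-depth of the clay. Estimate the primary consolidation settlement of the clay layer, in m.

Mid-depth of clay below the ground surface: z = 2.1 + 2.7/2 = 3.45 m.
Total vertical stress at mid-clay: σ_v = 17.7×2.1 + 17.2×1.35 = 60.39 kPa.
Pore pressure: u = 9.81×(3.45 − 0.5) = 28.94 kPa.
Initial effective stress: σ'_0 = σ_v − u = 60.39 − 28.94 = 31.45 kPa.
Stress increase at mid-clay by the 2:1 spreading method:
Δσ = qBL/((B+z)(L+z)) = 262×5×5/((5+3.45)(5+3.45)) = 91.733 kPa
Final effective stress: σ'_f = σ'_0 + Δσ = 31.45 + 91.733 = 123.18 kPa.
Normally consolidated clay, so the full stress increment lies on the virgin compression line:
S_c = C_c·H/(1+e₀)·log₁₀(σ'_f/σ'_0) = 0.44×2.7/(1+1.08)×log₁₀(123.18/31.45)
    = 0.57115 × 0.59292 = 0.3386 m

S_c ≈ 0.339 m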